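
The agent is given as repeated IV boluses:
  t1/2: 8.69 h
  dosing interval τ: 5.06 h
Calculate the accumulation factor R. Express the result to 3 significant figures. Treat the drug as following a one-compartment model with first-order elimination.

k = ln2 / t½ = 0.693147 / 8.69 = 0.07976 h⁻¹
e^(−kτ) = e^(−0.07976 × 5.06) = 0.6679
Accumulation ratio R = 1 / (1 − e^(−kτ)) = 1 / (1 − 0.6679) = 3.011

3.01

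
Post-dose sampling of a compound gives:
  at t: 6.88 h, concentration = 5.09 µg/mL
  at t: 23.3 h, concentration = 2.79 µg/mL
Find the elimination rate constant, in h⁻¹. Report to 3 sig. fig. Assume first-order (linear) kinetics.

0.0366 h⁻¹

k = ln(C₁/C₂) / (t₂ − t₁) = ln(5.09/2.79) / (23.3 − 6.88)
  = 0.6012 / 16.42 = 0.03661 h⁻¹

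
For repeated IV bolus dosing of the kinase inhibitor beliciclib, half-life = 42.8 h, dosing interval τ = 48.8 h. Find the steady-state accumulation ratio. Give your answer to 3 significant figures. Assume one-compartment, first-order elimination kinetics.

1.83

k = ln2 / t½ = 0.693147 / 42.8 = 0.01620 h⁻¹
e^(−kτ) = e^(−0.01620 × 48.8) = 0.4536
Accumulation ratio R = 1 / (1 − e^(−kτ)) = 1 / (1 − 0.4536) = 1.830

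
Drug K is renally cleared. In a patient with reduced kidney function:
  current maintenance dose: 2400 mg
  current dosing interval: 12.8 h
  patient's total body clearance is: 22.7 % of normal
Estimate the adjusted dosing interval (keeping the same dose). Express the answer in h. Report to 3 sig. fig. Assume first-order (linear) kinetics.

To keep the same average steady-state level, dosing rate must scale with clearance.
CL ratio = 22.7 / 100 = 0.2270
New interval (same dose) = 12.8 / 0.2270 = 56.39 h

56.4 h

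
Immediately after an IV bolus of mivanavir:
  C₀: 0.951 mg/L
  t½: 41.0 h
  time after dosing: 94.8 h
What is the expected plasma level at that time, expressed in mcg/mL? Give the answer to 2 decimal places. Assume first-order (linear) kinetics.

k = ln2 / t½ = 0.693147 / 41.0 = 0.01691 h⁻¹
C = C₀ · e^(−k·t) = 0.9510 × e^(−0.01691 × 94.8)
  = 0.9510 × 0.2013 = 0.1914 mg/L
(0.1914 mg/L = 0.1914 mcg/mL)

0.19 mcg/mL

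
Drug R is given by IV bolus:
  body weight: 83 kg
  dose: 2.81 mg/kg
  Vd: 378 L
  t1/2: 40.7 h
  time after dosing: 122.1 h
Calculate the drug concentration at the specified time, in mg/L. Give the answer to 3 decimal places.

0.077 mg/L

Total dose = 2.81 × 83 = 233.2 mg
C₀ = Dose / Vd = 233.2 / 378 = 0.6169 mg/L
k = ln2 / t½ = 0.693147 / 40.7 = 0.01703 h⁻¹
t / t½ = 122.1 / 40.7 = 3 half-lives
C = C₀ × (1/2)^3 = 0.6169 × 0.1250 = 0.07711 mg/L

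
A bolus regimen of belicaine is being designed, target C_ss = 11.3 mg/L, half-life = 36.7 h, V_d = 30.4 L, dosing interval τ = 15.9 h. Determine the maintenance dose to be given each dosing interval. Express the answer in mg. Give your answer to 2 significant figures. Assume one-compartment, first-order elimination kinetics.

k = ln2 / t½ = 0.693147 / 36.7 = 0.01889 h⁻¹
CL = k × Vd = 0.01889 × 30.4 = 0.5743 L/h
At steady state, Dose/τ = Css × CL.
Dose = Css × CL × τ = 11.3 × 0.5743 × 15.9 = 103.2 mg

100 mg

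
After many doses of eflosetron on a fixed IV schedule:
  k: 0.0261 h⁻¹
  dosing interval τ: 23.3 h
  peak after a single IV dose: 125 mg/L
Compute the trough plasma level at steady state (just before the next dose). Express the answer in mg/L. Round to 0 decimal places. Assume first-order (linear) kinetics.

e^(−kτ) = e^(−0.02610 × 23.3) = 0.5444
Accumulation ratio R = 1 / (1 − e^(−kτ)) = 1 / (1 − 0.5444) = 2.195
Steady-state trough = C₀ × R × e^(−kτ) = 125 × 2.195 × 0.5444 = 149.4 mg/L

149 mg/L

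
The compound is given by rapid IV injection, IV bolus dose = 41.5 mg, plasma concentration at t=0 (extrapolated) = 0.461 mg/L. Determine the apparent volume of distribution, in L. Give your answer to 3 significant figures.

90.0 L

Vd = Dose / C₀ = 41.50 / 0.461 = 90.02 L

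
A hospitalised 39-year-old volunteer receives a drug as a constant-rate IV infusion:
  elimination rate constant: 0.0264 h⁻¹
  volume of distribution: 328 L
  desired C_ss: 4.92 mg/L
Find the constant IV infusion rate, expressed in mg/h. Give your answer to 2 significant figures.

CL = k × Vd = 0.02640 × 328 = 8.659 L/h
At steady state, infusion rate R₀ = Css × CL = 4.92 × 8.659 = 42.60 mg/h

43 mg/h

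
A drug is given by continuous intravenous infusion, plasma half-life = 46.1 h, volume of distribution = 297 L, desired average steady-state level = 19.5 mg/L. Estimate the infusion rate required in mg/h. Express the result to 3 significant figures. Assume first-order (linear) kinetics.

87.1 mg/h

k = ln2 / t½ = 0.693147 / 46.1 = 0.01504 h⁻¹
CL = k × Vd = 0.01504 × 297 = 4.467 L/h
At steady state, infusion rate R₀ = Css × CL = 19.5 × 4.467 = 87.11 mg/h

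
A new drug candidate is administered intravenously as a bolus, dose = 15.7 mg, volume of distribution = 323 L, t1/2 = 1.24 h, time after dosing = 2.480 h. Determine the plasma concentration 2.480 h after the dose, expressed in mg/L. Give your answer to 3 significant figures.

C₀ = Dose / Vd = 15.70 / 323 = 0.04861 mg/L
k = ln2 / t½ = 0.693147 / 1.24 = 0.5590 h⁻¹
t / t½ = 2.480 / 1.24 = 2 half-lives
C = C₀ × (1/2)^2 = 0.04861 × 0.2500 = 0.01215 mg/L

0.0122 mg/L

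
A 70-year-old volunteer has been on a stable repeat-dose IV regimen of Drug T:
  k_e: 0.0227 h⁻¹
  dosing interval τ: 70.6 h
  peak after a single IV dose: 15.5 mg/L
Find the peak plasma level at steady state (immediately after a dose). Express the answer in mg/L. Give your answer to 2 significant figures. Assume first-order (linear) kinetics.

19 mg/L

e^(−kτ) = e^(−0.02270 × 70.6) = 0.2014
Accumulation ratio R = 1 / (1 − e^(−kτ)) = 1 / (1 − 0.2014) = 1.252
Steady-state peak = C₀ × R = 15.5 × 1.252 = 19.41 mg/L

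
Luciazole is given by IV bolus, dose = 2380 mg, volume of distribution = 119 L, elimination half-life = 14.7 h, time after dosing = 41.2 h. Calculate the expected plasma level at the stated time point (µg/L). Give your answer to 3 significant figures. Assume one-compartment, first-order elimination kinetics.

C₀ = Dose / Vd = 2380 / 119 = 20.00 mg/L
k = ln2 / t½ = 0.693147 / 14.7 = 0.04715 h⁻¹
C = C₀ · e^(−k·t) = 20.00 × e^(−0.04715 × 41.2)
  = 20.00 × 0.1433 = 2.866 mg/L
Convert: 2.866 mg/L × 1000 = 2866 µg/L

2870 µg/L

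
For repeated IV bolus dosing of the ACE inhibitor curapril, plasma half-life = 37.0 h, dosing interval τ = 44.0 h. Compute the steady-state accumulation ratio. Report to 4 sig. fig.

k = ln2 / t½ = 0.693147 / 37.0 = 0.01873 h⁻¹
e^(−kτ) = e^(−0.01873 × 44.0) = 0.4386
Accumulation ratio R = 1 / (1 − e^(−kτ)) = 1 / (1 − 0.4386) = 1.781

1.781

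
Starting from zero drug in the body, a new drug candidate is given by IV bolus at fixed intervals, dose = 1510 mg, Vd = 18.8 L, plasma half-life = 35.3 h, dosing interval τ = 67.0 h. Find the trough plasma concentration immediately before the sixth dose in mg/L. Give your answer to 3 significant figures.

29.4 mg/L

C₀ per dose = Dose / Vd = 1510 / 18.8 = 80.32 mg/L
k = ln2 / t½ = 0.693147 / 35.3 = 0.01964 h⁻¹
Fraction remaining after one interval: r = e^(−kτ) = e^(−0.01964 × 67.0) = 0.2682
Before dose 6, 5 doses have been given (aged 1τ, 2τ, 3τ, 4τ, 5τ).
C_trough = C₀ × (r + r² + … + r^5) = C₀ × r(1−r^5)/(1−r)
        = 80.32 × 0.2682 × (1 − 0.001388) / (1 − 0.2682) = 29.40 mg/L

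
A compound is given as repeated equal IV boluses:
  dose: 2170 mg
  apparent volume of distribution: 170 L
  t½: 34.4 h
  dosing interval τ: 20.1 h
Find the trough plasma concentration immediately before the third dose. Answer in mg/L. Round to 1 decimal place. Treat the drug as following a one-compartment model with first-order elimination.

14.2 mg/L

C₀ per dose = Dose / Vd = 2170 / 170 = 12.76 mg/L
k = ln2 / t½ = 0.693147 / 34.4 = 0.02015 h⁻¹
Fraction remaining after one interval: r = e^(−kτ) = e^(−0.02015 × 20.1) = 0.6670
Before dose 3, 2 doses have been given (aged 1τ, 2τ).
C_trough = C₀ × (r + r²) = 12.76 × (0.6670 + 0.4449) = 14.19 mg/L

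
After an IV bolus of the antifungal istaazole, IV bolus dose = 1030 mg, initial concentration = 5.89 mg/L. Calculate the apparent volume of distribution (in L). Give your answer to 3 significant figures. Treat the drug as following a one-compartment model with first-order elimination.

Vd = Dose / C₀ = 1030 / 5.89 = 174.9 L

175 L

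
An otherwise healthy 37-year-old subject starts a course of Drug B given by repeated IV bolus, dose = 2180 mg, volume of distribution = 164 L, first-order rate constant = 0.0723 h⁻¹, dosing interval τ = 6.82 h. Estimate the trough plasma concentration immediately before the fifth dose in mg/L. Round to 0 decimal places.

C₀ per dose = Dose / Vd = 2180 / 164 = 13.29 mg/L
Fraction remaining after one interval: r = e^(−kτ) = e^(−0.07230 × 6.82) = 0.6107
Before dose 5, 4 doses have been given (aged 1τ, 2τ, 3τ, 4τ).
C_trough = C₀ × (r + r² + … + r^4) = C₀ × r(1−r^4)/(1−r)
        = 13.29 × 0.6107 × (1 − 0.1391) / (1 − 0.6107) = 17.95 mg/L

18 mg/L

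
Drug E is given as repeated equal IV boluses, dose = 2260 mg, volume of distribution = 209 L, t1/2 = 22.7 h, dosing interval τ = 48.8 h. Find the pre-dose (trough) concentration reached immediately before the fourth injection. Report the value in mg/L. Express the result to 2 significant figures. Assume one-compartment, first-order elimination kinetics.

C₀ per dose = Dose / Vd = 2260 / 209 = 10.81 mg/L
k = ln2 / t½ = 0.693147 / 22.7 = 0.03054 h⁻¹
Fraction remaining after one interval: r = e^(−kτ) = e^(−0.03054 × 48.8) = 0.2253
Before dose 4, 3 doses have been given (aged 1τ, 2τ, 3τ).
C_trough = C₀ × (r + r² + … + r^3) = C₀ × r(1−r^3)/(1−r)
        = 10.81 × 0.2253 × (1 − 0.01144) / (1 − 0.2253) = 3.108 mg/L

3.1 mg/L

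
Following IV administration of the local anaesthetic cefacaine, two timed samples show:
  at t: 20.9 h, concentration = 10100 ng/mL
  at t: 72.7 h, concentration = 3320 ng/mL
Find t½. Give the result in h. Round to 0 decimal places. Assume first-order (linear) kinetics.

32 h

k = ln(C₁/C₂) / (t₂ − t₁) = ln(10100/3320) / (72.7 − 20.9)
  = 1.113 / 51.80 = 0.02149 h⁻¹
t½ = ln2 / k = 0.693147 / 0.02149 = 32.25 h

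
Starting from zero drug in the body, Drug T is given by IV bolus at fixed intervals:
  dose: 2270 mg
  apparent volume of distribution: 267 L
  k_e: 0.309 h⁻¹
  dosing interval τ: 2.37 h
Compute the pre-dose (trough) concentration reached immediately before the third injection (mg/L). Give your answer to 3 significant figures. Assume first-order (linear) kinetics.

6.05 mg/L

C₀ per dose = Dose / Vd = 2270 / 267 = 8.502 mg/L
Fraction remaining after one interval: r = e^(−kτ) = e^(−0.3090 × 2.37) = 0.4808
Before dose 3, 2 doses have been given (aged 1τ, 2τ).
C_trough = C₀ × (r + r²) = 8.502 × (0.4808 + 0.2312) = 6.053 mg/L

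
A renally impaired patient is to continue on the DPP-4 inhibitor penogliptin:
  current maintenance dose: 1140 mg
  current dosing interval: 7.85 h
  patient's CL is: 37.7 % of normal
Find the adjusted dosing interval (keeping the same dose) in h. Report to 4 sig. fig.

To keep the same average steady-state level, dosing rate must scale with clearance.
CL ratio = 37.7 / 100 = 0.3770
New interval (same dose) = 7.85 / 0.3770 = 20.82 h

20.82 h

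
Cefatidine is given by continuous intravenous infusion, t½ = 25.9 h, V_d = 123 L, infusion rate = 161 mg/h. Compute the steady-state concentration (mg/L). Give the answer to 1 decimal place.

48.9 mg/L

k = ln2 / t½ = 0.693147 / 25.9 = 0.02676 h⁻¹
CL = k × Vd = 0.02676 × 123 = 3.291 L/h
At steady state Css = R₀ / CL = 161 / 3.291 = 48.92 mg/L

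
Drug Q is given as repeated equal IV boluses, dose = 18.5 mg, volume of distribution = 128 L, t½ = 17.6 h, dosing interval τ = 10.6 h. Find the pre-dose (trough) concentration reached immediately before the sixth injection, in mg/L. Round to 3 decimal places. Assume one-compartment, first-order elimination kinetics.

C₀ per dose = Dose / Vd = 18.5 / 128 = 0.1445 mg/L
k = ln2 / t½ = 0.693147 / 17.6 = 0.03938 h⁻¹
Fraction remaining after one interval: r = e^(−kτ) = e^(−0.03938 × 10.6) = 0.6587
Before dose 6, 5 doses have been given (aged 1τ, 2τ, 3τ, 4τ, 5τ).
C_trough = C₀ × (r + r² + … + r^5) = C₀ × r(1−r^5)/(1−r)
        = 0.1445 × 0.6587 × (1 − 0.1240) / (1 − 0.6587) = 0.2443 mg/L

0.244 mg/L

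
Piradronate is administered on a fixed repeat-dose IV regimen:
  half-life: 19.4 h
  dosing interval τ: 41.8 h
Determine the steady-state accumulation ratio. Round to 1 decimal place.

1.3

k = ln2 / t½ = 0.693147 / 19.4 = 0.03573 h⁻¹
e^(−kτ) = e^(−0.03573 × 41.8) = 0.2246
Accumulation ratio R = 1 / (1 − e^(−kτ)) = 1 / (1 − 0.2246) = 1.290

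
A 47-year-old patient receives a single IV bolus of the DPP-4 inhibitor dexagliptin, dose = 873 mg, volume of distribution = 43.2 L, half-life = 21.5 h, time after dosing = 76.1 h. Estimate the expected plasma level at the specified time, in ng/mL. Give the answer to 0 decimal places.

1738 ng/mL

C₀ = Dose / Vd = 873.0 / 43.2 = 20.21 mg/L
k = ln2 / t½ = 0.693147 / 21.5 = 0.03224 h⁻¹
C = C₀ · e^(−k·t) = 20.21 × e^(−0.03224 × 76.1)
  = 20.21 × 0.08600 = 1.738 mg/L
Convert: 1.738 mg/L × 1000 = 1738 ng/mL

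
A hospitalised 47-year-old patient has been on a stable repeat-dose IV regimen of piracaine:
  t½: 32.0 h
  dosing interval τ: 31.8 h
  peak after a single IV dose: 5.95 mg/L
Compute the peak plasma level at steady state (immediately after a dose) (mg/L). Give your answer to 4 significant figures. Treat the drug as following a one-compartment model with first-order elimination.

11.95 mg/L

k = ln2 / t½ = 0.693147 / 32.0 = 0.02166 h⁻¹
e^(−kτ) = e^(−0.02166 × 31.8) = 0.5022
Accumulation ratio R = 1 / (1 − e^(−kτ)) = 1 / (1 − 0.5022) = 2.009
Steady-state peak = C₀ × R = 5.95 × 2.009 = 11.95 mg/L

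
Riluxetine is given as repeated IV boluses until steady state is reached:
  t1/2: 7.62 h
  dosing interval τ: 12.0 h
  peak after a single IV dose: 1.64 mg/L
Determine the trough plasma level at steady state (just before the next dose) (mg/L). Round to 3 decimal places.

k = ln2 / t½ = 0.693147 / 7.62 = 0.09096 h⁻¹
e^(−kτ) = e^(−0.09096 × 12.0) = 0.3357
Accumulation ratio R = 1 / (1 − e^(−kτ)) = 1 / (1 − 0.3357) = 1.505
Steady-state trough = C₀ × R × e^(−kτ) = 1.64 × 1.505 × 0.3357 = 0.8286 mg/L

0.829 mg/L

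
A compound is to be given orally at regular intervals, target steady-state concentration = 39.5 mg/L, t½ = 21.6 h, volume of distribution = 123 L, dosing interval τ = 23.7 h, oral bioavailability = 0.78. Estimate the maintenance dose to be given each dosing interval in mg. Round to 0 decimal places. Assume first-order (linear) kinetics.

4737 mg

k = ln2 / t½ = 0.693147 / 21.6 = 0.03209 h⁻¹
CL = k × Vd = 0.03209 × 123 = 3.947 L/h
At steady state, F × (Dose/τ) = Css × CL.
Dose = Css × CL × τ / F = 39.5 × 3.947 × 23.7 / 0.78 = 4737 mg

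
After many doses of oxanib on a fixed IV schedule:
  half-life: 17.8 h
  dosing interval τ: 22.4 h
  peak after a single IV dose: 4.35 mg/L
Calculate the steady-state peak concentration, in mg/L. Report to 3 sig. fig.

7.47 mg/L

k = ln2 / t½ = 0.693147 / 17.8 = 0.03894 h⁻¹
e^(−kτ) = e^(−0.03894 × 22.4) = 0.4180
Accumulation ratio R = 1 / (1 − e^(−kτ)) = 1 / (1 − 0.4180) = 1.718
Steady-state peak = C₀ × R = 4.35 × 1.718 = 7.473 mg/L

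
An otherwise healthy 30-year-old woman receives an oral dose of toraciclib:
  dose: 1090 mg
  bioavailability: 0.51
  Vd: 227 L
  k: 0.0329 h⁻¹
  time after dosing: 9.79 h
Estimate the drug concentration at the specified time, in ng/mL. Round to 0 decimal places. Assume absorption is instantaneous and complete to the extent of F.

1775 ng/mL

Amount reaching circulation = F × Dose = 0.51 × 1090 = 555.9 mg
C₀ = F·Dose / Vd = 555.9 / 227 = 2.449 mg/L
C = C₀ · e^(−k·t) = 2.449 × e^(−0.03290 × 9.79)
  = 2.449 × 0.7246 = 1.775 mg/L
Convert: 1.775 mg/L × 1000 = 1775 ng/mL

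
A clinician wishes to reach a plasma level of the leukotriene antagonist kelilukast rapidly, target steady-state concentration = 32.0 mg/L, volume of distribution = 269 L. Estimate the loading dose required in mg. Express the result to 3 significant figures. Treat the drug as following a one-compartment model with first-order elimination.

LD = Css × Vd = 32.0 × 269 = 8608 mg

8610 mg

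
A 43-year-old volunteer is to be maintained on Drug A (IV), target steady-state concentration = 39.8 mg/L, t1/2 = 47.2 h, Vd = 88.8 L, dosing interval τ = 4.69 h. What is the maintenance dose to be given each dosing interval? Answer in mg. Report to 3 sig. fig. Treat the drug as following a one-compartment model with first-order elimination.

243 mg

k = ln2 / t½ = 0.693147 / 47.2 = 0.01469 h⁻¹
CL = k × Vd = 0.01469 × 88.8 = 1.304 L/h
At steady state, Dose/τ = Css × CL.
Dose = Css × CL × τ = 39.8 × 1.304 × 4.69 = 243.4 mg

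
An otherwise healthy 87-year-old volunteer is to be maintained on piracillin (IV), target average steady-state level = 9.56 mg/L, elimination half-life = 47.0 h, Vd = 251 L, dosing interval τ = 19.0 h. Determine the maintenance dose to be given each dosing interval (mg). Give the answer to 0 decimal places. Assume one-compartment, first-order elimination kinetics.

k = ln2 / t½ = 0.693147 / 47.0 = 0.01475 h⁻¹
CL = k × Vd = 0.01475 × 251 = 3.702 L/h
At steady state, Dose/τ = Css × CL.
Dose = Css × CL × τ = 9.56 × 3.702 × 19.0 = 672.4 mg

672 mg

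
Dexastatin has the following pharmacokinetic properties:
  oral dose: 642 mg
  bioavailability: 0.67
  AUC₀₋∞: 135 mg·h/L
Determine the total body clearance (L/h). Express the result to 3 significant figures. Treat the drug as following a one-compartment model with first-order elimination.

CL = F·Dose / AUC = 0.67 × 642 / 135 = 3.186 L/h

3.19 L/h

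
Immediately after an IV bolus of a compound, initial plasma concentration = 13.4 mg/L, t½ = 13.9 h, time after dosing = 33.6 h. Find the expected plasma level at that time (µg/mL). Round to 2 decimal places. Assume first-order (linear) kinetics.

2.51 µg/mL

k = ln2 / t½ = 0.693147 / 13.9 = 0.04987 h⁻¹
C = C₀ · e^(−k·t) = 13.40 × e^(−0.04987 × 33.6)
  = 13.40 × 0.1872 = 2.508 mg/L
(2.508 mg/L = 2.508 µg/mL)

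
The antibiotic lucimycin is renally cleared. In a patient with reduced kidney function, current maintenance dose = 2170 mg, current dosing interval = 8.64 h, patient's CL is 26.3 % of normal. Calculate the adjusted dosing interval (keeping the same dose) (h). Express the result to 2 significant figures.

33 h

To keep the same average steady-state level, dosing rate must scale with clearance.
CL ratio = 26.3 / 100 = 0.2630
New interval (same dose) = 8.64 / 0.2630 = 32.85 h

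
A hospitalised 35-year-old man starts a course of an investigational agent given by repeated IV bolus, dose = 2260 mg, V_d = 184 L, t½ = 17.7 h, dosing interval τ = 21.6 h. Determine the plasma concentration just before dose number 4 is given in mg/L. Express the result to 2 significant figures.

8.5 mg/L

C₀ per dose = Dose / Vd = 2260 / 184 = 12.28 mg/L
k = ln2 / t½ = 0.693147 / 17.7 = 0.03916 h⁻¹
Fraction remaining after one interval: r = e^(−kτ) = e^(−0.03916 × 21.6) = 0.4292
Before dose 4, 3 doses have been given (aged 1τ, 2τ, 3τ).
C_trough = C₀ × (r + r² + … + r^3) = C₀ × r(1−r^3)/(1−r)
        = 12.28 × 0.4292 × (1 − 0.07906) / (1 − 0.4292) = 8.504 mg/L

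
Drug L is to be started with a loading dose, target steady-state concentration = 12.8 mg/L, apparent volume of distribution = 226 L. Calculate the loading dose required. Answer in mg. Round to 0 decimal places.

LD = Css × Vd = 12.8 × 226 = 2893 mg

2893 mg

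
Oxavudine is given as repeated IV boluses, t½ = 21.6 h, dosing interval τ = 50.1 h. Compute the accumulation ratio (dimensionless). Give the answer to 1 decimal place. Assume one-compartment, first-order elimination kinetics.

1.3

k = ln2 / t½ = 0.693147 / 21.6 = 0.03209 h⁻¹
e^(−kτ) = e^(−0.03209 × 50.1) = 0.2003
Accumulation ratio R = 1 / (1 − e^(−kτ)) = 1 / (1 − 0.2003) = 1.250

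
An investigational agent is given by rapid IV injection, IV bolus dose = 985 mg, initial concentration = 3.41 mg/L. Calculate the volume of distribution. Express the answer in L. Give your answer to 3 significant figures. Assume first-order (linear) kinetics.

289 L

Vd = Dose / C₀ = 985.0 / 3.41 = 288.9 L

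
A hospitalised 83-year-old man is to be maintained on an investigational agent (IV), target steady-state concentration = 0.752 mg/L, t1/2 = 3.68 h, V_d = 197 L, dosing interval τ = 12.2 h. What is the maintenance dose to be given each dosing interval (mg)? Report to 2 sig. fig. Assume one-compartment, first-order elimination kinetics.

340 mg

k = ln2 / t½ = 0.693147 / 3.68 = 0.1884 h⁻¹
CL = k × Vd = 0.1884 × 197 = 37.11 L/h
At steady state, Dose/τ = Css × CL.
Dose = Css × CL × τ = 0.752 × 37.11 × 12.2 = 340.5 mg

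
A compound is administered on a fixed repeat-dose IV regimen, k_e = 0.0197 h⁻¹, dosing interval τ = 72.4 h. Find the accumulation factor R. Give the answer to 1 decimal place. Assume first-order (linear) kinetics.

1.3

e^(−kτ) = e^(−0.01970 × 72.4) = 0.2402
Accumulation ratio R = 1 / (1 − e^(−kτ)) = 1 / (1 − 0.2402) = 1.316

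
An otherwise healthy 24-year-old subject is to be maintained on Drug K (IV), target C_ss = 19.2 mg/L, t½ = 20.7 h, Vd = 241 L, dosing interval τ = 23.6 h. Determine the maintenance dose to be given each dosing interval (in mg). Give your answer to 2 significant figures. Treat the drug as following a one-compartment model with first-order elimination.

3700 mg

k = ln2 / t½ = 0.693147 / 20.7 = 0.03349 h⁻¹
CL = k × Vd = 0.03349 × 241 = 8.071 L/h
At steady state, Dose/τ = Css × CL.
Dose = Css × CL × τ = 19.2 × 8.071 × 23.6 = 3657 mg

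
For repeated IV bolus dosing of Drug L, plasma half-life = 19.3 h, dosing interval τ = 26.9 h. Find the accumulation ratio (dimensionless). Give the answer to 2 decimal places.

1.61

k = ln2 / t½ = 0.693147 / 19.3 = 0.03591 h⁻¹
e^(−kτ) = e^(−0.03591 × 26.9) = 0.3806
Accumulation ratio R = 1 / (1 − e^(−kτ)) = 1 / (1 − 0.3806) = 1.614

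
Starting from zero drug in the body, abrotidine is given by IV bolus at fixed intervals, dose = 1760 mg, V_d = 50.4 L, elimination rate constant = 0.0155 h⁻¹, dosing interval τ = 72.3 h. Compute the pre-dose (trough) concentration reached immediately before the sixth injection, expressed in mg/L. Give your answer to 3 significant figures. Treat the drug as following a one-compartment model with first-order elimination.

16.8 mg/L

C₀ per dose = Dose / Vd = 1760 / 50.4 = 34.92 mg/L
Fraction remaining after one interval: r = e^(−kτ) = e^(−0.01550 × 72.3) = 0.3261
Before dose 6, 5 doses have been given (aged 1τ, 2τ, 3τ, 4τ, 5τ).
C_trough = C₀ × (r + r² + … + r^5) = C₀ × r(1−r^5)/(1−r)
        = 34.92 × 0.3261 × (1 − 0.003688) / (1 − 0.3261) = 16.84 mg/L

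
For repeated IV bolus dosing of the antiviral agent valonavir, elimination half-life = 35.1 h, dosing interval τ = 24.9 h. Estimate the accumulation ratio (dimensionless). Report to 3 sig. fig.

2.57

k = ln2 / t½ = 0.693147 / 35.1 = 0.01975 h⁻¹
e^(−kτ) = e^(−0.01975 × 24.9) = 0.6115
Accumulation ratio R = 1 / (1 − e^(−kτ)) = 1 / (1 − 0.6115) = 2.574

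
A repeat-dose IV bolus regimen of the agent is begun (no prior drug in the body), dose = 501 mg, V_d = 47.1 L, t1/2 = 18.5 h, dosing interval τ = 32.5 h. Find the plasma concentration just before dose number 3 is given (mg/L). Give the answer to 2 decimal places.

C₀ per dose = Dose / Vd = 501 / 47.1 = 10.64 mg/L
k = ln2 / t½ = 0.693147 / 18.5 = 0.03747 h⁻¹
Fraction remaining after one interval: r = e^(−kτ) = e^(−0.03747 × 32.5) = 0.2959
Before dose 3, 2 doses have been given (aged 1τ, 2τ).
C_trough = C₀ × (r + r²) = 10.64 × (0.2959 + 0.08756) = 4.080 mg/L

4.08 mg/L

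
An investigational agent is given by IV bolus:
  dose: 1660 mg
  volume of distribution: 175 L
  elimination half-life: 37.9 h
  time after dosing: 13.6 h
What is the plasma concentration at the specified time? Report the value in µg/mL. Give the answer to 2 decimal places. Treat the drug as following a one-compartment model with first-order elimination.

7.40 µg/mL

C₀ = Dose / Vd = 1660 / 175 = 9.486 mg/L
k = ln2 / t½ = 0.693147 / 37.9 = 0.01829 h⁻¹
C = C₀ · e^(−k·t) = 9.486 × e^(−0.01829 × 13.6)
  = 9.486 × 0.7798 = 7.397 mg/L
(7.397 mg/L = 7.397 µg/mL)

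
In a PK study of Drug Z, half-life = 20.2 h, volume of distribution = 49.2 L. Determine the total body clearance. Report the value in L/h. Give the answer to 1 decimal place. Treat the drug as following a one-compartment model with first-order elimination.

k = ln2 / t½ = 0.693147 / 20.2 = 0.03431 h⁻¹
CL = k × Vd = 0.03431 × 49.2 = 1.688 L/h

1.7 L/h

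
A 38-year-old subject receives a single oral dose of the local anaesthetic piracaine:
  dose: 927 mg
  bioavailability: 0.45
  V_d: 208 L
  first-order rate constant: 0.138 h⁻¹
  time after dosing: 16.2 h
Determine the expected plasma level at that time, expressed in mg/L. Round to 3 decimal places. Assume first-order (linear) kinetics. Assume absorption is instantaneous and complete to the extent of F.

0.214 mg/L

Amount reaching circulation = F × Dose = 0.45 × 927.0 = 417.2 mg
C₀ = F·Dose / Vd = 417.2 / 208 = 2.006 mg/L
C = C₀ · e^(−k·t) = 2.006 × e^(−0.1380 × 16.2)
  = 2.006 × 0.1069 = 0.2144 mg/L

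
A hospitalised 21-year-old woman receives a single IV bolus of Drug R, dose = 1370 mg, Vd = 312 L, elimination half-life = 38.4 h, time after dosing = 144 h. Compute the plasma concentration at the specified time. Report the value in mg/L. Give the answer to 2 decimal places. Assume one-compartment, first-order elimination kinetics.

0.33 mg/L

C₀ = Dose / Vd = 1370 / 312 = 4.391 mg/L
k = ln2 / t½ = 0.693147 / 38.4 = 0.01805 h⁻¹
C = C₀ · e^(−k·t) = 4.391 × e^(−0.01805 × 144)
  = 4.391 × 0.07433 = 0.3264 mg/L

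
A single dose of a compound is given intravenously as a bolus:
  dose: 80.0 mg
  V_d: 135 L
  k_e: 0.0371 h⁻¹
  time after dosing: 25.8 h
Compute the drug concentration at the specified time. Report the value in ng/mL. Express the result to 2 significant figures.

C₀ = Dose / Vd = 80.00 / 135 = 0.5926 mg/L
C = C₀ · e^(−k·t) = 0.5926 × e^(−0.03710 × 25.8)
  = 0.5926 × 0.3840 = 0.2276 mg/L
Convert: 0.2276 mg/L × 1000 = 227.6 ng/mL

230 ng/mL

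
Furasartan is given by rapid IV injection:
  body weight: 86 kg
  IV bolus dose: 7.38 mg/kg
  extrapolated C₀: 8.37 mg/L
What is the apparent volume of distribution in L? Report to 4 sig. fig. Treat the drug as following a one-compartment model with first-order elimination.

Dose = 7.38 × 86 = 634.7 mg
Vd = Dose / C₀ = 634.7 / 8.37 = 75.83 L

75.83 L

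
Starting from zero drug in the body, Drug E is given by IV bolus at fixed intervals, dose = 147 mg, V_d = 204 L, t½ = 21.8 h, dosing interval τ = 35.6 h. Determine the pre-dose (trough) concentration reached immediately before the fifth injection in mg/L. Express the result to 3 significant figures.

C₀ per dose = Dose / Vd = 147 / 204 = 0.7206 mg/L
k = ln2 / t½ = 0.693147 / 21.8 = 0.03180 h⁻¹
Fraction remaining after one interval: r = e^(−kτ) = e^(−0.03180 × 35.6) = 0.3224
Before dose 5, 4 doses have been given (aged 1τ, 2τ, 3τ, 4τ).
C_trough = C₀ × (r + r² + … + r^4) = C₀ × r(1−r^4)/(1−r)
        = 0.7206 × 0.3224 × (1 − 0.01080) / (1 − 0.3224) = 0.3392 mg/L

0.339 mg/L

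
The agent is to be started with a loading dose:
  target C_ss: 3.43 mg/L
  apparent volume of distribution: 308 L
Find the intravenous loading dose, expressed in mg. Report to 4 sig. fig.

LD = Css × Vd = 3.43 × 308 = 1056 mg

1056 mg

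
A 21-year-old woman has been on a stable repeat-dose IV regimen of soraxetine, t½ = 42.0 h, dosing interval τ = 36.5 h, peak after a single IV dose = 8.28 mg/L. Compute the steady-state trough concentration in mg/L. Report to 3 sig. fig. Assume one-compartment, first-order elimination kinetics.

k = ln2 / t½ = 0.693147 / 42.0 = 0.01650 h⁻¹
e^(−kτ) = e^(−0.01650 × 36.5) = 0.5476
Accumulation ratio R = 1 / (1 − e^(−kτ)) = 1 / (1 − 0.5476) = 2.210
Steady-state trough = C₀ × R × e^(−kτ) = 8.28 × 2.210 × 0.5476 = 10.02 mg/L

10.0 mg/L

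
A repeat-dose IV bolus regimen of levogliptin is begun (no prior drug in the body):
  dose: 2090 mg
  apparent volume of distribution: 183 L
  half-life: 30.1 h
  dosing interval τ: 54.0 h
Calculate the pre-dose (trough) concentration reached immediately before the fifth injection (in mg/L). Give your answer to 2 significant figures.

C₀ per dose = Dose / Vd = 2090 / 183 = 11.42 mg/L
k = ln2 / t½ = 0.693147 / 30.1 = 0.02303 h⁻¹
Fraction remaining after one interval: r = e^(−kτ) = e^(−0.02303 × 54.0) = 0.2883
Before dose 5, 4 doses have been given (aged 1τ, 2τ, 3τ, 4τ).
C_trough = C₀ × (r + r² + … + r^4) = C₀ × r(1−r^4)/(1−r)
        = 11.42 × 0.2883 × (1 − 0.006908) / (1 − 0.2883) = 4.594 mg/L

4.6 mg/L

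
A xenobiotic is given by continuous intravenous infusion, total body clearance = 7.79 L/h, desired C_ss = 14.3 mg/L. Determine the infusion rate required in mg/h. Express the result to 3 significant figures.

111 mg/h

At steady state, infusion rate R₀ = Css × CL = 14.3 × 7.790 = 111.4 mg/h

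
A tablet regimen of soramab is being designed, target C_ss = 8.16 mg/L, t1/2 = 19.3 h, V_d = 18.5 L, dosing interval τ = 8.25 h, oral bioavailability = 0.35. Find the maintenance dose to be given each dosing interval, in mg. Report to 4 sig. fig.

127.8 mg

k = ln2 / t½ = 0.693147 / 19.3 = 0.03591 h⁻¹
CL = k × Vd = 0.03591 × 18.5 = 0.6643 L/h
At steady state, F × (Dose/τ) = Css × CL.
Dose = Css × CL × τ / F = 8.16 × 0.6643 × 8.25 / 0.35 = 127.8 mg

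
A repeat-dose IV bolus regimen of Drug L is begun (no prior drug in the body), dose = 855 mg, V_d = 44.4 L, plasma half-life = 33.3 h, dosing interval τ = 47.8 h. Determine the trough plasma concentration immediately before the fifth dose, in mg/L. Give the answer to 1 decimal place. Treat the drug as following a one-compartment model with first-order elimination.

11.1 mg/L

C₀ per dose = Dose / Vd = 855 / 44.4 = 19.26 mg/L
k = ln2 / t½ = 0.693147 / 33.3 = 0.02082 h⁻¹
Fraction remaining after one interval: r = e^(−kτ) = e^(−0.02082 × 47.8) = 0.3697
Before dose 5, 4 doses have been given (aged 1τ, 2τ, 3τ, 4τ).
C_trough = C₀ × (r + r² + … + r^4) = C₀ × r(1−r^4)/(1−r)
        = 19.26 × 0.3697 × (1 − 0.01868) / (1 − 0.3697) = 11.09 mg/L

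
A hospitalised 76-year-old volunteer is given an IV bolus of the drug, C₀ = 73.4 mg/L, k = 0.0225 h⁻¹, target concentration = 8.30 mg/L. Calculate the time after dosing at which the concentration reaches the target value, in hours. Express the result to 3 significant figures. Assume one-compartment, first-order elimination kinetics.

t = ln(C₀ / C) / k = ln(73.40 / 8.30) / 0.02250
  = ln(8.843) / 0.02250 = 2.180 / 0.02250 = 96.89 h

96.9 h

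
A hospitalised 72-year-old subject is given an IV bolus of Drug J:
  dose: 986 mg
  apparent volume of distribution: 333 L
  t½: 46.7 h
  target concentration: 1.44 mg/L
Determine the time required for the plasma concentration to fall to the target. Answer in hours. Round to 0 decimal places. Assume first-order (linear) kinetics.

49 h

C₀ = Dose / Vd = 986.0 / 333 = 2.961 mg/L
k = ln2 / t½ = 0.693147 / 46.7 = 0.01484 h⁻¹
t = ln(C₀ / C) / k = ln(2.961 / 1.44) / 0.01484
  = ln(2.056) / 0.01484 = 0.7208 / 0.01484 = 48.57 h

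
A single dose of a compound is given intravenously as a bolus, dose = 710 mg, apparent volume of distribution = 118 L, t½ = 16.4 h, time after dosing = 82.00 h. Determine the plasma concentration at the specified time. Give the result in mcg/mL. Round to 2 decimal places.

0.19 mcg/mL

C₀ = Dose / Vd = 710.0 / 118 = 6.017 mg/L
k = ln2 / t½ = 0.693147 / 16.4 = 0.04227 h⁻¹
t / t½ = 82.00 / 16.4 = 5 half-lives
C = C₀ × (1/2)^5 = 6.017 × 0.03125 = 0.1880 mg/L
(0.1880 mg/L = 0.1880 mcg/mL)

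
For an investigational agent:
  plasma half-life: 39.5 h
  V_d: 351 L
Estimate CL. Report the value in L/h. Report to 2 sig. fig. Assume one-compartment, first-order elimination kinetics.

k = ln2 / t½ = 0.693147 / 39.5 = 0.01755 h⁻¹
CL = k × Vd = 0.01755 × 351 = 6.160 L/h

6.2 L/h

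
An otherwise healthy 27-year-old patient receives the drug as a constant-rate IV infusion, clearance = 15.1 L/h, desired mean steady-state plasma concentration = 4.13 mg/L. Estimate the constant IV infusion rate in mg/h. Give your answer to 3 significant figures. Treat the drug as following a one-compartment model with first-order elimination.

At steady state, infusion rate R₀ = Css × CL = 4.13 × 15.10 = 62.36 mg/h

62.4 mg/h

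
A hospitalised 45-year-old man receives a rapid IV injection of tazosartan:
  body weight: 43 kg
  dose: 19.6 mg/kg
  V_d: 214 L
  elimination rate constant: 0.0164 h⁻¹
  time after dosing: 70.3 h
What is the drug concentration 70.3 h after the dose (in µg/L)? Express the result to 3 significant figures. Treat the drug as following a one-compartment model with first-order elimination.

Total dose = 19.6 × 43 = 842.8 mg
C₀ = Dose / Vd = 842.8 / 214 = 3.938 mg/L
C = C₀ · e^(−k·t) = 3.938 × e^(−0.01640 × 70.3)
  = 3.938 × 0.3157 = 1.243 mg/L
Convert: 1.243 mg/L × 1000 = 1243 µg/L

1240 µg/L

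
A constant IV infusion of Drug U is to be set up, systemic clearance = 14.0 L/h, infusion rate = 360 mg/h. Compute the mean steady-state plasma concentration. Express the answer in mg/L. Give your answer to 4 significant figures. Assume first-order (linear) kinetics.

At steady state Css = R₀ / CL = 360 / 14.00 = 25.71 mg/L

25.71 mg/L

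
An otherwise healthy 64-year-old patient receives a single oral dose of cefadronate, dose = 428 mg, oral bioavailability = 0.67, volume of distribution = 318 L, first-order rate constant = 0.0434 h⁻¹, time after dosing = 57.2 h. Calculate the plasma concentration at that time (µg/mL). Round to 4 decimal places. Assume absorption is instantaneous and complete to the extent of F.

Amount reaching circulation = F × Dose = 0.67 × 428.0 = 286.8 mg
C₀ = F·Dose / Vd = 286.8 / 318 = 0.9019 mg/L
C = C₀ · e^(−k·t) = 0.9019 × e^(−0.04340 × 57.2)
  = 0.9019 × 0.08354 = 0.07534 mg/L
(0.07534 mg/L = 0.07534 µg/mL)

0.0753 µg/mL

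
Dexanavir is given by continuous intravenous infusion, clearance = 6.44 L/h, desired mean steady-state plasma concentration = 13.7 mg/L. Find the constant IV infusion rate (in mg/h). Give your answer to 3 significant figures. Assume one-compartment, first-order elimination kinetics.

At steady state, infusion rate R₀ = Css × CL = 13.7 × 6.440 = 88.23 mg/h

88.2 mg/h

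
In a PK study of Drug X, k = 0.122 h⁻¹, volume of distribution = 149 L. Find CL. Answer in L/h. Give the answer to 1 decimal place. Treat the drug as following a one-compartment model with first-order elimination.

CL = k × Vd = 0.122 × 149 = 18.18 L/h

18.2 L/h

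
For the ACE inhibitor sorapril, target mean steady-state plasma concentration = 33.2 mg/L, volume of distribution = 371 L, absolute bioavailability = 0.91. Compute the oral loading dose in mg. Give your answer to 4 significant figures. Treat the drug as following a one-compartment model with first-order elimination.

LD = Css × Vd / F = 33.2 × 371 / 0.91 = 13540 mg

13540 mg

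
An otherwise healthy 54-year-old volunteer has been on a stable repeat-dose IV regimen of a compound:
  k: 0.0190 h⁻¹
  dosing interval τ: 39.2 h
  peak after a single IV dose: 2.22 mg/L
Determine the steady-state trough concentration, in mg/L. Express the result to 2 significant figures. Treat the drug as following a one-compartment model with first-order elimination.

2.0 mg/L

e^(−kτ) = e^(−0.01900 × 39.2) = 0.4748
Accumulation ratio R = 1 / (1 − e^(−kτ)) = 1 / (1 − 0.4748) = 1.904
Steady-state trough = C₀ × R × e^(−kτ) = 2.22 × 1.904 × 0.4748 = 2.007 mg/L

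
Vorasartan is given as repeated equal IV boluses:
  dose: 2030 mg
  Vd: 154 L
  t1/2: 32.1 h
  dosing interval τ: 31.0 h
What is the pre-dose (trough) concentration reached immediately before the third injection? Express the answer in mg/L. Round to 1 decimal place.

C₀ per dose = Dose / Vd = 2030 / 154 = 13.18 mg/L
k = ln2 / t½ = 0.693147 / 32.1 = 0.02159 h⁻¹
Fraction remaining after one interval: r = e^(−kτ) = e^(−0.02159 × 31.0) = 0.5121
Before dose 3, 2 doses have been given (aged 1τ, 2τ).
C_trough = C₀ × (r + r²) = 13.18 × (0.5121 + 0.2622) = 10.21 mg/L

10.2 mg/L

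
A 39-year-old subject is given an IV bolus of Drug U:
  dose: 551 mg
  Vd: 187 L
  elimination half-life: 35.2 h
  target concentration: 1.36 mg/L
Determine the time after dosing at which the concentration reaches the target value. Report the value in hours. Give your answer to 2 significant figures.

39 h

C₀ = Dose / Vd = 551.0 / 187 = 2.947 mg/L
k = ln2 / t½ = 0.693147 / 35.2 = 0.01969 h⁻¹
t = ln(C₀ / C) / k = ln(2.947 / 1.36) / 0.01969
  = ln(2.167) / 0.01969 = 0.7733 / 0.01969 = 39.27 h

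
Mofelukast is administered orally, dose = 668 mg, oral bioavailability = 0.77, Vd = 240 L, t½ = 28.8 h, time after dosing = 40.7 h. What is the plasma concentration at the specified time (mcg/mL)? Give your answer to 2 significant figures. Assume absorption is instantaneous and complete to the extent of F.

Amount reaching circulation = F × Dose = 0.77 × 668.0 = 514.4 mg
C₀ = F·Dose / Vd = 514.4 / 240 = 2.143 mg/L
k = ln2 / t½ = 0.693147 / 28.8 = 0.02407 h⁻¹
C = C₀ · e^(−k·t) = 2.143 × e^(−0.02407 × 40.7)
  = 2.143 × 0.3754 = 0.8045 mg/L
(0.8045 mg/L = 0.8045 mcg/mL)

0.80 mcg/mL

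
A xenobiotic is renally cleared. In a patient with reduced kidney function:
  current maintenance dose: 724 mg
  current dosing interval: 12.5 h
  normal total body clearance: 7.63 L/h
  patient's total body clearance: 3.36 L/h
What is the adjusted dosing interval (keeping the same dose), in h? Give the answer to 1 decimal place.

28.4 h

To keep the same average steady-state level, dosing rate must scale with clearance.
CL ratio = 3.36 / 7.63 = 0.4404
New interval (same dose) = 12.5 / 0.4404 = 28.38 h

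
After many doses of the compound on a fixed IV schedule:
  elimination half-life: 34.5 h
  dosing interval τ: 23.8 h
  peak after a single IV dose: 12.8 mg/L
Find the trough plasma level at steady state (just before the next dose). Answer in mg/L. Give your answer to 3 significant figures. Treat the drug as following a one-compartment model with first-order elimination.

k = ln2 / t½ = 0.693147 / 34.5 = 0.02009 h⁻¹
e^(−kτ) = e^(−0.02009 × 23.8) = 0.6199
Accumulation ratio R = 1 / (1 − e^(−kτ)) = 1 / (1 − 0.6199) = 2.631
Steady-state trough = C₀ × R × e^(−kτ) = 12.8 × 2.631 × 0.6199 = 20.88 mg/L

20.9 mg/L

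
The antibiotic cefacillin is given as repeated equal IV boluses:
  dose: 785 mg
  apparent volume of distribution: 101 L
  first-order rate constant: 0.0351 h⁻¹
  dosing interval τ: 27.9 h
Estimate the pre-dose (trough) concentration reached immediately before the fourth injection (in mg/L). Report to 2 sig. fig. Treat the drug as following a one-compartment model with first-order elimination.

C₀ per dose = Dose / Vd = 785 / 101 = 7.772 mg/L
Fraction remaining after one interval: r = e^(−kτ) = e^(−0.03510 × 27.9) = 0.3756
Before dose 4, 3 doses have been given (aged 1τ, 2τ, 3τ).
C_trough = C₀ × (r + r² + … + r^3) = C₀ × r(1−r^3)/(1−r)
        = 7.772 × 0.3756 × (1 − 0.05299) / (1 − 0.3756) = 4.427 mg/L

4.4 mg/L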